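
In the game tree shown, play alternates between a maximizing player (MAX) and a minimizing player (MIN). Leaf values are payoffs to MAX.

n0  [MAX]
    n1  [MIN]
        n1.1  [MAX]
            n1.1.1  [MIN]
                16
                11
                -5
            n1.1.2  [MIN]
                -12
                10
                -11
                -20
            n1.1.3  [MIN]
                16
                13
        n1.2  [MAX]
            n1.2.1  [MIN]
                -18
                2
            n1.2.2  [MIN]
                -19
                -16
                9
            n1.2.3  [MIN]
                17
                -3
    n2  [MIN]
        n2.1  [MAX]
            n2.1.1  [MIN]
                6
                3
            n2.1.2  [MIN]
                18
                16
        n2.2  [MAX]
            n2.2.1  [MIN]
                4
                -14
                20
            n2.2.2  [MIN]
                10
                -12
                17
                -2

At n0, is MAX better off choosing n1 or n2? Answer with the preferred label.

n1

n1.1.1 (MIN): min(16, 11, -5) = -5
n1.1.2 (MIN): min(-12, 10, -11, -20) = -20
n1.1.3 (MIN): min(16, 13) = 13
n1.1 (MAX): max(-5, -20, 13) = 13
n1.2.1 (MIN): min(-18, 2) = -18
n1.2.2 (MIN): min(-19, -16, 9) = -19
n1.2.3 (MIN): min(17, -3) = -3
n1.2 (MAX): max(-18, -19, -3) = -3
n1 (MIN): min(13, -3) = -3
n2.1.1 (MIN): min(6, 3) = 3
n2.1.2 (MIN): min(18, 16) = 16
n2.1 (MAX): max(3, 16) = 16
n2.2.1 (MIN): min(4, -14, 20) = -14
n2.2.2 (MIN): min(10, -12, 17, -2) = -12
n2.2 (MAX): max(-14, -12) = -12
n2 (MIN): min(16, -12) = -12
MAX prefers the higher value; n1=-3, n2=-12. n1 is better since -3 > -12.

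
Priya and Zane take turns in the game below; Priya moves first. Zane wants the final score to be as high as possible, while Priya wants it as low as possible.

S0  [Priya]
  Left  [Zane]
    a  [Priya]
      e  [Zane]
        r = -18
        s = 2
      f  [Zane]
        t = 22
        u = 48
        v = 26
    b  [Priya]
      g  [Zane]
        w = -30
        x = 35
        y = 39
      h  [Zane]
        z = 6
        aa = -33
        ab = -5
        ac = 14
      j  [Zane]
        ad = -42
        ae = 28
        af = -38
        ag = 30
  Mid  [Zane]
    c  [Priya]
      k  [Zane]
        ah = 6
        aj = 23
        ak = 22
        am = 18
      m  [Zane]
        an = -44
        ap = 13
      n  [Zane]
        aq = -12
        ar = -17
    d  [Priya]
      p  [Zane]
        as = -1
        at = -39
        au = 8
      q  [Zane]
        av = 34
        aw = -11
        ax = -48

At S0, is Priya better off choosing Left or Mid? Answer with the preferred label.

e (Zane): max(-18, 2) = 2
f (Zane): max(22, 48, 26) = 48
a (Priya): min(2, 48) = 2
g (Zane): max(-30, 35, 39) = 39
h (Zane): max(6, -33, -5, 14) = 14
j (Zane): max(-42, 28, -38, 30) = 30
b (Priya): min(39, 14, 30) = 14
Left (Zane): max(2, 14) = 14
k (Zane): max(6, 23, 22, 18) = 23
m (Zane): max(-44, 13) = 13
n (Zane): max(-12, -17) = -12
c (Priya): min(23, 13, -12) = -12
p (Zane): max(-1, -39, 8) = 8
q (Zane): max(34, -11, -48) = 34
d (Priya): min(8, 34) = 8
Mid (Zane): max(-12, 8) = 8
Priya prefers the lower value; Left=14, Mid=8. Mid is better since 8 < 14.

Mid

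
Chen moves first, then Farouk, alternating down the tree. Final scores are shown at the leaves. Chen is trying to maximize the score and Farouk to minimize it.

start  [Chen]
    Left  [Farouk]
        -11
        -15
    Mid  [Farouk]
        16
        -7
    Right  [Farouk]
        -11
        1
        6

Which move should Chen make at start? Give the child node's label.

Mid

Left (Farouk): min(-11, -15) = -15
Mid (Farouk): min(16, -7) = -7
Right (Farouk): min(-11, 1, 6) = -11
start (Chen): max(-15, -7, -11) = -7
Chen at start wants the highest of {Left=-15, Mid=-7, Right=-11}, so chooses Mid.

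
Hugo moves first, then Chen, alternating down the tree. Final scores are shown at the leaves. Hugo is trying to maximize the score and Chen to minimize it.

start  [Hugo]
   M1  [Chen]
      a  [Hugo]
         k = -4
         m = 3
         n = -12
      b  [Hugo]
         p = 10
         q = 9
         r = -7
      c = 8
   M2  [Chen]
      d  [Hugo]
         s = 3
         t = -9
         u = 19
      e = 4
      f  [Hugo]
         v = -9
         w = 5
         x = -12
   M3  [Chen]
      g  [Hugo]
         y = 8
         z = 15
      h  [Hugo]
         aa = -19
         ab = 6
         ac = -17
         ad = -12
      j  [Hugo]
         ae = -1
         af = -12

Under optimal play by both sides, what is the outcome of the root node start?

a (Hugo): max(-4, 3, -12) = 3
b (Hugo): max(10, 9, -7) = 10
M1 (Chen): min(3, 10, 8) = 3
d (Hugo): max(3, -9, 19) = 19
f (Hugo): max(-9, 5, -12) = 5
M2 (Chen): min(19, 4, 5) = 4
g (Hugo): max(8, 15) = 15
h (Hugo): max(-19, 6, -17, -12) = 6
j (Hugo): max(-1, -12) = -1
M3 (Chen): min(15, 6, -1) = -1
start (Hugo): max(3, 4, -1) = 4

4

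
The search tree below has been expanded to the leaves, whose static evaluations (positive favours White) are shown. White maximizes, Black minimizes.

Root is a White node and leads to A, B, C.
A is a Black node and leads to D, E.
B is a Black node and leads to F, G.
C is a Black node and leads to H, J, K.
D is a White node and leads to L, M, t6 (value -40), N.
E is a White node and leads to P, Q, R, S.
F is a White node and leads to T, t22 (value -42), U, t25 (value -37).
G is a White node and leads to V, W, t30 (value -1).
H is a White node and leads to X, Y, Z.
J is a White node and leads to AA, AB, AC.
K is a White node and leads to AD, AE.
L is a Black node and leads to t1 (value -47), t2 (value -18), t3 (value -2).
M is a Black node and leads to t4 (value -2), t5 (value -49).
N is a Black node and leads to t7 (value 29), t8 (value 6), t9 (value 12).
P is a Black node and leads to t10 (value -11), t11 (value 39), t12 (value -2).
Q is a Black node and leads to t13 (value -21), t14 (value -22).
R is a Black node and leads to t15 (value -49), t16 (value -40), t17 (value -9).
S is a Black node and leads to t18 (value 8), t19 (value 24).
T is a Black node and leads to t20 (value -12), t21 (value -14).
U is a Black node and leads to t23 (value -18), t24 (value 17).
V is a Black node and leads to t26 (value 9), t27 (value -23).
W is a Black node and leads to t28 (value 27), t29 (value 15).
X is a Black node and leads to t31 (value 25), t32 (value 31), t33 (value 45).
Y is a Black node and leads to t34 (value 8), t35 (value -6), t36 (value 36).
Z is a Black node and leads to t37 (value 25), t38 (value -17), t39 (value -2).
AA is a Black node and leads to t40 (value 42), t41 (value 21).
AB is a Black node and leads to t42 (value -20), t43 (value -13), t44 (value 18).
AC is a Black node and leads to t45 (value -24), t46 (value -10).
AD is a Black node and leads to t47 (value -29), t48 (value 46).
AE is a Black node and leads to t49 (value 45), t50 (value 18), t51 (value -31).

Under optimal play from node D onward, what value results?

6

L (Black): min(-47, -18, -2) = -47
M (Black): min(-2, -49) = -49
N (Black): min(29, 6, 12) = 6
D (White): max(-47, -49, -40, 6) = 6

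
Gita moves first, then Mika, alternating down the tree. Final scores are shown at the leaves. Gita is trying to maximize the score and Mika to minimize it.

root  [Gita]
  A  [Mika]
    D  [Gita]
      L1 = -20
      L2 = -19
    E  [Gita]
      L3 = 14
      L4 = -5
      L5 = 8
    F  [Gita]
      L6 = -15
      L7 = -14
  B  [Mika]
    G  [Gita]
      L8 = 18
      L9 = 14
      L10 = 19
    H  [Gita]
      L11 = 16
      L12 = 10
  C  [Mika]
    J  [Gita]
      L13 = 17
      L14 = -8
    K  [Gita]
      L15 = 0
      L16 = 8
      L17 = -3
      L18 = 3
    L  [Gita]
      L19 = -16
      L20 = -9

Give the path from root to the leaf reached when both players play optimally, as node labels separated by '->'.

D (Gita): max(-20, -19) = -19
E (Gita): max(14, -5, 8) = 14
F (Gita): max(-15, -14) = -14
A (Mika): min(-19, 14, -14) = -19
G (Gita): max(18, 14, 19) = 19
H (Gita): max(16, 10) = 16
B (Mika): min(19, 16) = 16
J (Gita): max(17, -8) = 17
K (Gita): max(0, 8, -3, 3) = 8
L (Gita): max(-16, -9) = -9
C (Mika): min(17, 8, -9) = -9
root (Gita): max(-19, 16, -9) = 16
At root, Gita picks B (highest: 16).
At B, Mika picks H (lowest: 16).
At H, Gita picks L11 (highest: 16).
Terminal value 16.

root -> B -> H -> L11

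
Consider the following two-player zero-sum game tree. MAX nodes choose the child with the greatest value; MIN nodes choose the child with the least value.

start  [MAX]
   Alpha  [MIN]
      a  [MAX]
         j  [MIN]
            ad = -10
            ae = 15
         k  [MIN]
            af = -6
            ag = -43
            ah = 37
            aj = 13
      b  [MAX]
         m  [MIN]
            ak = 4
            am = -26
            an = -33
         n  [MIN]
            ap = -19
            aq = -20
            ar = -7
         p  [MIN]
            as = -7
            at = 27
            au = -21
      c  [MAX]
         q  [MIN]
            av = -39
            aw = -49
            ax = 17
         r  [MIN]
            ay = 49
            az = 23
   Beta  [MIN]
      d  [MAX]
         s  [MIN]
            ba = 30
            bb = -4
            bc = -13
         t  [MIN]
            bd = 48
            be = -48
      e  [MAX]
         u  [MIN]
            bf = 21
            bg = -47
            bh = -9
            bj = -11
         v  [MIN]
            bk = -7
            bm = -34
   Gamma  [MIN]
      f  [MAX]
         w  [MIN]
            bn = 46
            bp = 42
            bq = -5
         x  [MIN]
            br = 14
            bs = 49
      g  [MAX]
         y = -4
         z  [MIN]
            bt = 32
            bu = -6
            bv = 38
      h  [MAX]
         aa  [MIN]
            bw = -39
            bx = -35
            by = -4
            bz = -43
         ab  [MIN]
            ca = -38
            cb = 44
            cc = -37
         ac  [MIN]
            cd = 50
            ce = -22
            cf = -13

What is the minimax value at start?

j (MIN): min(-10, 15) = -10
k (MIN): min(-6, -43, 37, 13) = -43
a (MAX): max(-10, -43) = -10
m (MIN): min(4, -26, -33) = -33
n (MIN): min(-19, -20, -7) = -20
p (MIN): min(-7, 27, -21) = -21
b (MAX): max(-33, -20, -21) = -20
q (MIN): min(-39, -49, 17) = -49
r (MIN): min(49, 23) = 23
c (MAX): max(-49, 23) = 23
Alpha (MIN): min(-10, -20, 23) = -20
s (MIN): min(30, -4, -13) = -13
t (MIN): min(48, -48) = -48
d (MAX): max(-13, -48) = -13
u (MIN): min(21, -47, -9, -11) = -47
v (MIN): min(-7, -34) = -34
e (MAX): max(-47, -34) = -34
Beta (MIN): min(-13, -34) = -34
w (MIN): min(46, 42, -5) = -5
x (MIN): min(14, 49) = 14
f (MAX): max(-5, 14) = 14
z (MIN): min(32, -6, 38) = -6
g (MAX): max(-4, -6) = -4
aa (MIN): min(-39, -35, -4, -43) = -43
ab (MIN): min(-38, 44, -37) = -38
ac (MIN): min(50, -22, -13) = -22
h (MAX): max(-43, -38, -22) = -22
Gamma (MIN): min(14, -4, -22) = -22
start (MAX): max(-20, -34, -22) = -20

-20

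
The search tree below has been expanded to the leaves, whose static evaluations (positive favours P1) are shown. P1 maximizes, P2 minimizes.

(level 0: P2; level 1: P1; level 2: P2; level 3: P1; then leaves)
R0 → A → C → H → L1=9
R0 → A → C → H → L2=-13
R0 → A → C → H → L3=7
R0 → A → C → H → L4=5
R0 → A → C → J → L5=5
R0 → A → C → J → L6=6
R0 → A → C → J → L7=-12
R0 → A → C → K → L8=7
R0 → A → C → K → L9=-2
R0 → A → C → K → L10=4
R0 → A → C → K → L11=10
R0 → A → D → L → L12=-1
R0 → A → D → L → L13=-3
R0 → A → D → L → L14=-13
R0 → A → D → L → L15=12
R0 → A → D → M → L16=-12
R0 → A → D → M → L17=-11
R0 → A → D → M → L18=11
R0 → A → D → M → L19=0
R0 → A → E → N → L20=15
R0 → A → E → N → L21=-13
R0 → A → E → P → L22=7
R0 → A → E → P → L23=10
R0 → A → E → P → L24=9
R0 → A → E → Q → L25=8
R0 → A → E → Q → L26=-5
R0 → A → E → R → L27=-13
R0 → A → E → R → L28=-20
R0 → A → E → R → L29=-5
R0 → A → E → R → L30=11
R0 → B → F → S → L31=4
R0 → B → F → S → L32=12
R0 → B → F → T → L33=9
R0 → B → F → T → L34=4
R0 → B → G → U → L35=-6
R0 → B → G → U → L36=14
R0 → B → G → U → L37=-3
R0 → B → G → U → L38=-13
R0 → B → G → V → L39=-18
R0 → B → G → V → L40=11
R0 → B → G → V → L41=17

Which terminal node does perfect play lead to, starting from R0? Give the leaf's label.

H (P1): max(9, -13, 7, 5) = 9
J (P1): max(5, 6, -12) = 6
K (P1): max(7, -2, 4, 10) = 10
C (P2): min(9, 6, 10) = 6
L (P1): max(-1, -3, -13, 12) = 12
M (P1): max(-12, -11, 11, 0) = 11
D (P2): min(12, 11) = 11
N (P1): max(15, -13) = 15
P (P1): max(7, 10, 9) = 10
Q (P1): max(8, -5) = 8
R (P1): max(-13, -20, -5, 11) = 11
E (P2): min(15, 10, 8, 11) = 8
A (P1): max(6, 11, 8) = 11
S (P1): max(4, 12) = 12
T (P1): max(9, 4) = 9
F (P2): min(12, 9) = 9
U (P1): max(-6, 14, -3, -13) = 14
V (P1): max(-18, 11, 17) = 17
G (P2): min(14, 17) = 14
B (P1): max(9, 14) = 14
R0 (P2): min(11, 14) = 11
At R0, P2 picks A (lowest: 11).
At A, P1 picks D (highest: 11).
At D, P2 picks M (lowest: 11).
At M, P1 picks L18 (highest: 11).
Terminal value 11.

L18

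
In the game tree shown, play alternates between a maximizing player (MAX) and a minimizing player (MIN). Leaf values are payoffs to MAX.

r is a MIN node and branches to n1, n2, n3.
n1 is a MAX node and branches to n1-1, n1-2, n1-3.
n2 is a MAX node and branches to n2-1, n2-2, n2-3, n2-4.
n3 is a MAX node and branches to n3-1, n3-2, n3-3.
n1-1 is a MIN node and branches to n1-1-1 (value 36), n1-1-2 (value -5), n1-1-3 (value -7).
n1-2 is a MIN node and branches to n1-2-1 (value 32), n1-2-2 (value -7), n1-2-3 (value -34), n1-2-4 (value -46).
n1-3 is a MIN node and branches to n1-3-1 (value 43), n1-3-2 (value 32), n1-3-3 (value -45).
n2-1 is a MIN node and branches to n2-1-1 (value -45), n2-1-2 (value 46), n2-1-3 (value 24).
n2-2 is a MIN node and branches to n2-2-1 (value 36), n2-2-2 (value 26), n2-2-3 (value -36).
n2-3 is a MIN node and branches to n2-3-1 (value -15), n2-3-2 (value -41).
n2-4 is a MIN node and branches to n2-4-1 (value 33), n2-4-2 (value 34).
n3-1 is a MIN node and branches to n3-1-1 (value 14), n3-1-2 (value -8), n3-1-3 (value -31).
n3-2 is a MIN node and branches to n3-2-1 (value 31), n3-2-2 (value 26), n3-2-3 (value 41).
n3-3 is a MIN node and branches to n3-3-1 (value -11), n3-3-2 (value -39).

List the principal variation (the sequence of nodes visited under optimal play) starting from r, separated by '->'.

r -> n1 -> n1-1 -> n1-1-3

n1-1 (MIN): min(36, -5, -7) = -7
n1-2 (MIN): min(32, -7, -34, -46) = -46
n1-3 (MIN): min(43, 32, -45) = -45
n1 (MAX): max(-7, -46, -45) = -7
n2-1 (MIN): min(-45, 46, 24) = -45
n2-2 (MIN): min(36, 26, -36) = -36
n2-3 (MIN): min(-15, -41) = -41
n2-4 (MIN): min(33, 34) = 33
n2 (MAX): max(-45, -36, -41, 33) = 33
n3-1 (MIN): min(14, -8, -31) = -31
n3-2 (MIN): min(31, 26, 41) = 26
n3-3 (MIN): min(-11, -39) = -39
n3 (MAX): max(-31, 26, -39) = 26
r (MIN): min(-7, 33, 26) = -7
At r, MIN picks n1 (lowest: -7).
At n1, MAX picks n1-1 (highest: -7).
At n1-1, MIN picks n1-1-3 (lowest: -7).
Terminal value -7.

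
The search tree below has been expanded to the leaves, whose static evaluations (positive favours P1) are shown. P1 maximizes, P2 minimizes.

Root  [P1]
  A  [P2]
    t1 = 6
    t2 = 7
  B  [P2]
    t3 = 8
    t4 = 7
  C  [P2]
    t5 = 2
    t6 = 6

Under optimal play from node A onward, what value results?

A (P2): min(6, 7) = 6

6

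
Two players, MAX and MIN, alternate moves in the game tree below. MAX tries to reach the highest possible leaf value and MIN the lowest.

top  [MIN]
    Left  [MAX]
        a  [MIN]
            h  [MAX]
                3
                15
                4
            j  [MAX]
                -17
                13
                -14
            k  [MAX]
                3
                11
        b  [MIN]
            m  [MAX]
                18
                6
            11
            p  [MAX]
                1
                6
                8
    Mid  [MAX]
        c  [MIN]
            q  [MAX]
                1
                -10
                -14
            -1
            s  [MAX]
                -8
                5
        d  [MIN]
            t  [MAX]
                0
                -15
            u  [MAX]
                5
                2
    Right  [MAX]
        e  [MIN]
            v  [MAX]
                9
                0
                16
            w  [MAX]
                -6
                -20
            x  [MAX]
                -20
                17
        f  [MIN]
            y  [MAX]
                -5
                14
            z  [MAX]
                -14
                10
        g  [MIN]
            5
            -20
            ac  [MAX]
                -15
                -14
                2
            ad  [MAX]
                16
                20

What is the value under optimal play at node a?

11

h (MAX): max(3, 15, 4) = 15
j (MAX): max(-17, 13, -14) = 13
k (MAX): max(3, 11) = 11
a (MIN): min(15, 13, 11) = 11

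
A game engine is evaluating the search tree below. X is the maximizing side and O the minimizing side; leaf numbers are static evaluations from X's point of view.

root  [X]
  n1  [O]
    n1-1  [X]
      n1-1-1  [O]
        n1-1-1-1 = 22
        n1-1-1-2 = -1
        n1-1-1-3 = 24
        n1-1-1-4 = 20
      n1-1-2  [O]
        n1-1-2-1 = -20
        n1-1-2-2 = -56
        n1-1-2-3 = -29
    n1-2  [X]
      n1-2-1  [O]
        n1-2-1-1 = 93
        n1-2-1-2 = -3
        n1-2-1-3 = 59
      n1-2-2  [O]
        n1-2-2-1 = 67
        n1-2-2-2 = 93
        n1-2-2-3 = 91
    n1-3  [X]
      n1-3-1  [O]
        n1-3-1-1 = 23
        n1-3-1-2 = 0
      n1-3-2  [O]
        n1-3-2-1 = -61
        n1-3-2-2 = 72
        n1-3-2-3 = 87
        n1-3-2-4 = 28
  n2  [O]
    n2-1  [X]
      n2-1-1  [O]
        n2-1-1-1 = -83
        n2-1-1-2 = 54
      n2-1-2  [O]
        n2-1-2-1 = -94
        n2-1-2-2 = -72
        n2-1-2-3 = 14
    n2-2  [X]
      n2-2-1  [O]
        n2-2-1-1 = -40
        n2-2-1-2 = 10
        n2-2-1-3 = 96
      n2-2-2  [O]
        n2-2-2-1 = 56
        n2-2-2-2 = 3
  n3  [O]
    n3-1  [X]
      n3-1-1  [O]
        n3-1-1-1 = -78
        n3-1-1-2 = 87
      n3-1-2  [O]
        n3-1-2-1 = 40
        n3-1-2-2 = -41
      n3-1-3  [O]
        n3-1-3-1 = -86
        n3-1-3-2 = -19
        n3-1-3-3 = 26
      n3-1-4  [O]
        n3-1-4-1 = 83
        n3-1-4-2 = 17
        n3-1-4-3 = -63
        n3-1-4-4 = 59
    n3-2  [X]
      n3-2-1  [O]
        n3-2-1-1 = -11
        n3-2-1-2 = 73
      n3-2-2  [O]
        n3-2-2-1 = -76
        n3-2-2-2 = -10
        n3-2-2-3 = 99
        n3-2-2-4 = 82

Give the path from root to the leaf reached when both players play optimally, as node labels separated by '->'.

n1-1-1 (O): min(22, -1, 24, 20) = -1
n1-1-2 (O): min(-20, -56, -29) = -56
n1-1 (X): max(-1, -56) = -1
n1-2-1 (O): min(93, -3, 59) = -3
n1-2-2 (O): min(67, 93, 91) = 67
n1-2 (X): max(-3, 67) = 67
n1-3-1 (O): min(23, 0) = 0
n1-3-2 (O): min(-61, 72, 87, 28) = -61
n1-3 (X): max(0, -61) = 0
n1 (O): min(-1, 67, 0) = -1
n2-1-1 (O): min(-83, 54) = -83
n2-1-2 (O): min(-94, -72, 14) = -94
n2-1 (X): max(-83, -94) = -83
n2-2-1 (O): min(-40, 10, 96) = -40
n2-2-2 (O): min(56, 3) = 3
n2-2 (X): max(-40, 3) = 3
n2 (O): min(-83, 3) = -83
n3-1-1 (O): min(-78, 87) = -78
n3-1-2 (O): min(40, -41) = -41
n3-1-3 (O): min(-86, -19, 26) = -86
n3-1-4 (O): min(83, 17, -63, 59) = -63
n3-1 (X): max(-78, -41, -86, -63) = -41
n3-2-1 (O): min(-11, 73) = -11
n3-2-2 (O): min(-76, -10, 99, 82) = -76
n3-2 (X): max(-11, -76) = -11
n3 (O): min(-41, -11) = -41
root (X): max(-1, -83, -41) = -1
At root, X picks n1 (highest: -1).
At n1, O picks n1-1 (lowest: -1).
At n1-1, X picks n1-1-1 (highest: -1).
At n1-1-1, O picks n1-1-1-2 (lowest: -1).
Terminal value -1.

root -> n1 -> n1-1 -> n1-1-1 -> n1-1-1-2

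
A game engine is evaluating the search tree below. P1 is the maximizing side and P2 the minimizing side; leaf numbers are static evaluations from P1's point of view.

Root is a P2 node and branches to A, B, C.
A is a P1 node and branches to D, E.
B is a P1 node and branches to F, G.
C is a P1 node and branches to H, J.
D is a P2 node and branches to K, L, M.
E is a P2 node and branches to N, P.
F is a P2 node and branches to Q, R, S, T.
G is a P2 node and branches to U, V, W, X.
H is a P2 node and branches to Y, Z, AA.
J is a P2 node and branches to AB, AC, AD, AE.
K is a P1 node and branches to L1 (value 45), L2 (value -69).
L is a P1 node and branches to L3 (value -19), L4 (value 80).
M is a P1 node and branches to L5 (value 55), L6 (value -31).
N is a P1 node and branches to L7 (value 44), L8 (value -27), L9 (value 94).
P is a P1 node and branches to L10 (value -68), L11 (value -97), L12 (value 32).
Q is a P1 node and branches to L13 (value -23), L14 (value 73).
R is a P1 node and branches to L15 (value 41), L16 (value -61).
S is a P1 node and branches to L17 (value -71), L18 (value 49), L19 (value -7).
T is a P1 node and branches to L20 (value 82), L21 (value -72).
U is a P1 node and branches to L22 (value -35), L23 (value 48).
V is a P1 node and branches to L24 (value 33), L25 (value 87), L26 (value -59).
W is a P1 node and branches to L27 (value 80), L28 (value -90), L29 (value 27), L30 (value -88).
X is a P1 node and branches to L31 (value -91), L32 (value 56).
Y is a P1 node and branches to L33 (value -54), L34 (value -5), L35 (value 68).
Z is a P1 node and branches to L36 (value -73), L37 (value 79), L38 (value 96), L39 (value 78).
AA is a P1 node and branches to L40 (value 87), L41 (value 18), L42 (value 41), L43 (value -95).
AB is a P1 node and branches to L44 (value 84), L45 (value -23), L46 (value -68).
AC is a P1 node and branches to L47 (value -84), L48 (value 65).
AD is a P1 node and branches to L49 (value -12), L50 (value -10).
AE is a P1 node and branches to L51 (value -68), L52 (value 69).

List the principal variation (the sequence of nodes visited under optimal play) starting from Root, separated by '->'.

Root -> A -> D -> K -> L1

K (P1): max(45, -69) = 45
L (P1): max(-19, 80) = 80
M (P1): max(55, -31) = 55
D (P2): min(45, 80, 55) = 45
N (P1): max(44, -27, 94) = 94
P (P1): max(-68, -97, 32) = 32
E (P2): min(94, 32) = 32
A (P1): max(45, 32) = 45
Q (P1): max(-23, 73) = 73
R (P1): max(41, -61) = 41
S (P1): max(-71, 49, -7) = 49
T (P1): max(82, -72) = 82
F (P2): min(73, 41, 49, 82) = 41
U (P1): max(-35, 48) = 48
V (P1): max(33, 87, -59) = 87
W (P1): max(80, -90, 27, -88) = 80
X (P1): max(-91, 56) = 56
G (P2): min(48, 87, 80, 56) = 48
B (P1): max(41, 48) = 48
Y (P1): max(-54, -5, 68) = 68
Z (P1): max(-73, 79, 96, 78) = 96
AA (P1): max(87, 18, 41, -95) = 87
H (P2): min(68, 96, 87) = 68
AB (P1): max(84, -23, -68) = 84
AC (P1): max(-84, 65) = 65
AD (P1): max(-12, -10) = -10
AE (P1): max(-68, 69) = 69
J (P2): min(84, 65, -10, 69) = -10
C (P1): max(68, -10) = 68
Root (P2): min(45, 48, 68) = 45
At Root, P2 picks A (lowest: 45).
At A, P1 picks D (highest: 45).
At D, P2 picks K (lowest: 45).
At K, P1 picks L1 (highest: 45).
Terminal value 45.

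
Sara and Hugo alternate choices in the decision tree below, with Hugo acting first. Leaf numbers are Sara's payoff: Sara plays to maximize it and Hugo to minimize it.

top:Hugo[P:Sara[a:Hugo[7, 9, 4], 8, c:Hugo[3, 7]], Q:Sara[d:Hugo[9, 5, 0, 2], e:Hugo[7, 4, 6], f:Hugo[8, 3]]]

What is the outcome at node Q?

4

d (Hugo): min(9, 5, 0, 2) = 0
e (Hugo): min(7, 4, 6) = 4
f (Hugo): min(8, 3) = 3
Q (Sara): max(0, 4, 3) = 4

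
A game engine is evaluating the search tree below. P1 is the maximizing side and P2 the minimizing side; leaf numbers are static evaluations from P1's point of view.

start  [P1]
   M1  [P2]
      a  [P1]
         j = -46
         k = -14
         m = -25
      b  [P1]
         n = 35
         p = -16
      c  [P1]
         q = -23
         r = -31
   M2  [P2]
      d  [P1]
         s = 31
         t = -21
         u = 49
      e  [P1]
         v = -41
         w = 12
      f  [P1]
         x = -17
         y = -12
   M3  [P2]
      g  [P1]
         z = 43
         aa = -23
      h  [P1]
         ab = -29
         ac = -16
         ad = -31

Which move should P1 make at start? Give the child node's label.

M2

a (P1): max(-46, -14, -25) = -14
b (P1): max(35, -16) = 35
c (P1): max(-23, -31) = -23
M1 (P2): min(-14, 35, -23) = -23
d (P1): max(31, -21, 49) = 49
e (P1): max(-41, 12) = 12
f (P1): max(-17, -12) = -12
M2 (P2): min(49, 12, -12) = -12
g (P1): max(43, -23) = 43
h (P1): max(-29, -16, -31) = -16
M3 (P2): min(43, -16) = -16
start (P1): max(-23, -12, -16) = -12
P1 at start wants the highest of {M1=-23, M2=-12, M3=-16}, so chooses M2.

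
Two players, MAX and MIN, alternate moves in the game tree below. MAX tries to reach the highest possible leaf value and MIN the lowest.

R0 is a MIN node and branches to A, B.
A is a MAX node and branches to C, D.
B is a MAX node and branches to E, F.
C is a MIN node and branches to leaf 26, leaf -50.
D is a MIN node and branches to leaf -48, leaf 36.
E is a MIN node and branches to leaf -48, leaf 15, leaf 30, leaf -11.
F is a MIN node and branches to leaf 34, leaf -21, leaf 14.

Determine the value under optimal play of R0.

-48

C (MIN): min(26, -50) = -50
D (MIN): min(-48, 36) = -48
A (MAX): max(-50, -48) = -48
E (MIN): min(-48, 15, 30, -11) = -48
F (MIN): min(34, -21, 14) = -21
B (MAX): max(-48, -21) = -21
R0 (MIN): min(-48, -21) = -48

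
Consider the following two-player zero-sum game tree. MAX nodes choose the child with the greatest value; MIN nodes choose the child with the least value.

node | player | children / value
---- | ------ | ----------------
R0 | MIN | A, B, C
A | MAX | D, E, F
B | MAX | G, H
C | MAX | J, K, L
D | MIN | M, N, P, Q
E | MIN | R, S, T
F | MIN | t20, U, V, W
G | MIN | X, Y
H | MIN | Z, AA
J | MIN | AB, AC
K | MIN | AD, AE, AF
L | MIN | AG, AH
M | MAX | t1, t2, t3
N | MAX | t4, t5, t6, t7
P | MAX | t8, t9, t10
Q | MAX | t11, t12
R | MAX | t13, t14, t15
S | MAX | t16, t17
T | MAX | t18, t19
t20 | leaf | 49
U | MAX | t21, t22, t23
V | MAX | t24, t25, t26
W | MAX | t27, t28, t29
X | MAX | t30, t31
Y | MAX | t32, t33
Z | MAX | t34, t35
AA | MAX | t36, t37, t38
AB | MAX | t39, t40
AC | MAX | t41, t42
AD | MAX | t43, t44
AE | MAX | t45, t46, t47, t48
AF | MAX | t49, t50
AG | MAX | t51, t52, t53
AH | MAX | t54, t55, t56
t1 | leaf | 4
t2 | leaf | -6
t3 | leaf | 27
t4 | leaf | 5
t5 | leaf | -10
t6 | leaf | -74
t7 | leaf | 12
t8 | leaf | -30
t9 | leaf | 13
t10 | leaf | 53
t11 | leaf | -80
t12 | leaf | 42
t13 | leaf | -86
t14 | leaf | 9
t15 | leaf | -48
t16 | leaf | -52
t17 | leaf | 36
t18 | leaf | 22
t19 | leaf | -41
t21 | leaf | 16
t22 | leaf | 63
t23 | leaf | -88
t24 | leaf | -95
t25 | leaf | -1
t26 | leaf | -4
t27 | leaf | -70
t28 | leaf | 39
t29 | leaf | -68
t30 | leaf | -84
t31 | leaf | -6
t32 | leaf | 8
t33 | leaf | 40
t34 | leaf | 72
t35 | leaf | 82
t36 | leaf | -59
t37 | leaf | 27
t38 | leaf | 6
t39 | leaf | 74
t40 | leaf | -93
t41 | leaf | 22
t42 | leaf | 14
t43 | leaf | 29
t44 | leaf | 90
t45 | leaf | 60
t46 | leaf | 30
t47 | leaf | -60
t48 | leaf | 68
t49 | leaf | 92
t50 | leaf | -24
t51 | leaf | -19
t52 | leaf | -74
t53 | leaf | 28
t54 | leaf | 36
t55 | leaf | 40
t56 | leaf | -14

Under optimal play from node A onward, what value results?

12

M (MAX): max(4, -6, 27) = 27
N (MAX): max(5, -10, -74, 12) = 12
P (MAX): max(-30, 13, 53) = 53
Q (MAX): max(-80, 42) = 42
D (MIN): min(27, 12, 53, 42) = 12
R (MAX): max(-86, 9, -48) = 9
S (MAX): max(-52, 36) = 36
T (MAX): max(22, -41) = 22
E (MIN): min(9, 36, 22) = 9
U (MAX): max(16, 63, -88) = 63
V (MAX): max(-95, -1, -4) = -1
W (MAX): max(-70, 39, -68) = 39
F (MIN): min(49, 63, -1, 39) = -1
A (MAX): max(12, 9, -1) = 12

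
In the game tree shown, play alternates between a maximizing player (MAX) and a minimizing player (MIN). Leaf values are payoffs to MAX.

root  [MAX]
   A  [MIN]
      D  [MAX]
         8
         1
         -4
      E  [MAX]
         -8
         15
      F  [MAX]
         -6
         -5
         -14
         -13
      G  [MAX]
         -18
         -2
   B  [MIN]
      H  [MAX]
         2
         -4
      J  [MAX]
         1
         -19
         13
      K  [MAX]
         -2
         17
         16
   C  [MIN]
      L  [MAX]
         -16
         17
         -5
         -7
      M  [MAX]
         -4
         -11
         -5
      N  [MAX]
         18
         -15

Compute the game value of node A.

-5

D (MAX): max(8, 1, -4) = 8
E (MAX): max(-8, 15) = 15
F (MAX): max(-6, -5, -14, -13) = -5
G (MAX): max(-18, -2) = -2
A (MIN): min(8, 15, -5, -2) = -5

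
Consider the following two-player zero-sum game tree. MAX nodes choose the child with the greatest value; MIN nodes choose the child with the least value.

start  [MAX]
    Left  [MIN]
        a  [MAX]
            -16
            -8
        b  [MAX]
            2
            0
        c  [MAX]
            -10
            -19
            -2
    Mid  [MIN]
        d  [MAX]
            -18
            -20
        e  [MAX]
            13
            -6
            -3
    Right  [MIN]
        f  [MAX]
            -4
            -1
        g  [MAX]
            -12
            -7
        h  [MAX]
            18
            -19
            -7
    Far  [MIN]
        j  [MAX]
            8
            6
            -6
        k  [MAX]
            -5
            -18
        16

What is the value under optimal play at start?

a (MAX): max(-16, -8) = -8
b (MAX): max(2, 0) = 2
c (MAX): max(-10, -19, -2) = -2
Left (MIN): min(-8, 2, -2) = -8
d (MAX): max(-18, -20) = -18
e (MAX): max(13, -6, -3) = 13
Mid (MIN): min(-18, 13) = -18
f (MAX): max(-4, -1) = -1
g (MAX): max(-12, -7) = -7
h (MAX): max(18, -19, -7) = 18
Right (MIN): min(-1, -7, 18) = -7
j (MAX): max(8, 6, -6) = 8
k (MAX): max(-5, -18) = -5
Far (MIN): min(8, -5, 16) = -5
start (MAX): max(-8, -18, -7, -5) = -5

-5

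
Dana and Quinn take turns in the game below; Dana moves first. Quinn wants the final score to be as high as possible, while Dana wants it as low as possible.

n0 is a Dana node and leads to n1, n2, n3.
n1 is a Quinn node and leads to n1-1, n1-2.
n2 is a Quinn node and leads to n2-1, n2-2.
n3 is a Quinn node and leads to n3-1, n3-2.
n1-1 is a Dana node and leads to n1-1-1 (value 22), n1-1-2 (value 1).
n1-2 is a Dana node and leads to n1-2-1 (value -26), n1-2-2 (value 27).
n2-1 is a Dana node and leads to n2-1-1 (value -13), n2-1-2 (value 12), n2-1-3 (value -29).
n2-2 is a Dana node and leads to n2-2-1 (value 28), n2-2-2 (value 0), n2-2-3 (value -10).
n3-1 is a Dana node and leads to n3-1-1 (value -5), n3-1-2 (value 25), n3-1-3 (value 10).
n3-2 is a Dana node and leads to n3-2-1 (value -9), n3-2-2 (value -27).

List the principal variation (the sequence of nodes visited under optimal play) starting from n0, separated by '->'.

n1-1 (Dana): min(22, 1) = 1
n1-2 (Dana): min(-26, 27) = -26
n1 (Quinn): max(1, -26) = 1
n2-1 (Dana): min(-13, 12, -29) = -29
n2-2 (Dana): min(28, 0, -10) = -10
n2 (Quinn): max(-29, -10) = -10
n3-1 (Dana): min(-5, 25, 10) = -5
n3-2 (Dana): min(-9, -27) = -27
n3 (Quinn): max(-5, -27) = -5
n0 (Dana): min(1, -10, -5) = -10
At n0, Dana picks n2 (lowest: -10).
At n2, Quinn picks n2-2 (highest: -10).
At n2-2, Dana picks n2-2-3 (lowest: -10).
Terminal value -10.

n0 -> n2 -> n2-2 -> n2-2-3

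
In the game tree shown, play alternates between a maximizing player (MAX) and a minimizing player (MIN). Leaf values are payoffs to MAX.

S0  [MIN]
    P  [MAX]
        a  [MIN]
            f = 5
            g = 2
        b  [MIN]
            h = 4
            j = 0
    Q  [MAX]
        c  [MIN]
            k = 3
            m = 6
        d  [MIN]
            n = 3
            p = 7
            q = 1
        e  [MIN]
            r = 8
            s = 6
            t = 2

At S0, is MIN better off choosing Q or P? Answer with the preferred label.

c (MIN): min(3, 6) = 3
d (MIN): min(3, 7, 1) = 1
e (MIN): min(8, 6, 2) = 2
Q (MAX): max(3, 1, 2) = 3
a (MIN): min(5, 2) = 2
b (MIN): min(4, 0) = 0
P (MAX): max(2, 0) = 2
MIN prefers the lower value; Q=3, P=2. P is better since 2 < 3.

P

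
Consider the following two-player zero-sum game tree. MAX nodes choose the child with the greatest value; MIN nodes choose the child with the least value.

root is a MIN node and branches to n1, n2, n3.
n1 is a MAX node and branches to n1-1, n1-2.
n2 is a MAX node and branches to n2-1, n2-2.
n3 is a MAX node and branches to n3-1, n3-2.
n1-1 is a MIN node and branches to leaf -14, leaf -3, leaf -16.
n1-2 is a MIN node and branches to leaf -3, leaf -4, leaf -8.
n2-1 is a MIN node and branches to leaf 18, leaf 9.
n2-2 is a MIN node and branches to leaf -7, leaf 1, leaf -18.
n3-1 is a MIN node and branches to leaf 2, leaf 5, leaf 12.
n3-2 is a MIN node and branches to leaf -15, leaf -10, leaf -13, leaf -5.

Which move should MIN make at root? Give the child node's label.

n1

n1-1 (MIN): min(-14, -3, -16) = -16
n1-2 (MIN): min(-3, -4, -8) = -8
n1 (MAX): max(-16, -8) = -8
n2-1 (MIN): min(18, 9) = 9
n2-2 (MIN): min(-7, 1, -18) = -18
n2 (MAX): max(9, -18) = 9
n3-1 (MIN): min(2, 5, 12) = 2
n3-2 (MIN): min(-15, -10, -13, -5) = -15
n3 (MAX): max(2, -15) = 2
root (MIN): min(-8, 9, 2) = -8
MIN at root wants the lowest of {n1=-8, n2=9, n3=2}, so chooses n1.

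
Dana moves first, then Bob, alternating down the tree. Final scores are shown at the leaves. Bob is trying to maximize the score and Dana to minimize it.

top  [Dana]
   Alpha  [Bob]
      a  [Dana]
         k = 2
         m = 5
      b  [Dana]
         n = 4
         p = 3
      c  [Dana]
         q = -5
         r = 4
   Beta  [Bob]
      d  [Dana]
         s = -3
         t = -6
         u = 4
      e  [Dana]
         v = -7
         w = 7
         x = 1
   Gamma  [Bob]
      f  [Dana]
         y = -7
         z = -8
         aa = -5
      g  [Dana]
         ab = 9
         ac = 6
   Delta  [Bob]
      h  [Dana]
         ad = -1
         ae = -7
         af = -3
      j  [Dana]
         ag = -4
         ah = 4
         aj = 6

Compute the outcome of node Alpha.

3

a (Dana): min(2, 5) = 2
b (Dana): min(4, 3) = 3
c (Dana): min(-5, 4) = -5
Alpha (Bob): max(2, 3, -5) = 3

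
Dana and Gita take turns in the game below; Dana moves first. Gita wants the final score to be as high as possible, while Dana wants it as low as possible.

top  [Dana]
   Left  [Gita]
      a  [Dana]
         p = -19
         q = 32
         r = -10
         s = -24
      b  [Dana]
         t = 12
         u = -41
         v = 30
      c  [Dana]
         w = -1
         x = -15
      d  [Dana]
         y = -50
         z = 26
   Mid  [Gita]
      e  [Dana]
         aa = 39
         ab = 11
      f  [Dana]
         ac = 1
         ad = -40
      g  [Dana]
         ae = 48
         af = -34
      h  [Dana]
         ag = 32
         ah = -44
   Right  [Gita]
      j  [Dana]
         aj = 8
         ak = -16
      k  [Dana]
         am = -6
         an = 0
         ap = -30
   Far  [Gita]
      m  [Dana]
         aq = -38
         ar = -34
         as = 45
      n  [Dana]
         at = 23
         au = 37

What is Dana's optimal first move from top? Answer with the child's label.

a (Dana): min(-19, 32, -10, -24) = -24
b (Dana): min(12, -41, 30) = -41
c (Dana): min(-1, -15) = -15
d (Dana): min(-50, 26) = -50
Left (Gita): max(-24, -41, -15, -50) = -15
e (Dana): min(39, 11) = 11
f (Dana): min(1, -40) = -40
g (Dana): min(48, -34) = -34
h (Dana): min(32, -44) = -44
Mid (Gita): max(11, -40, -34, -44) = 11
j (Dana): min(8, -16) = -16
k (Dana): min(-6, 0, -30) = -30
Right (Gita): max(-16, -30) = -16
m (Dana): min(-38, -34, 45) = -38
n (Dana): min(23, 37) = 23
Far (Gita): max(-38, 23) = 23
top (Dana): min(-15, 11, -16, 23) = -16
Dana at top wants the lowest of {Left=-15, Mid=11, Right=-16, Far=23}, so chooses Right.

Right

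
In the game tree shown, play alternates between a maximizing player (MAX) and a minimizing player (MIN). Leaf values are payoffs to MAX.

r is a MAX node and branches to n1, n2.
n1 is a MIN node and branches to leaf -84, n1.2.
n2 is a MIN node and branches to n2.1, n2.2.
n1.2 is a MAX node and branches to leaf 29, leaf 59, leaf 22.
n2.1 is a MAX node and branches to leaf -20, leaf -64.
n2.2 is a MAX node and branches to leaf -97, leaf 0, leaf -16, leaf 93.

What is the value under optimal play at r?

n1.2 (MAX): max(29, 59, 22) = 59
n1 (MIN): min(-84, 59) = -84
n2.1 (MAX): max(-20, -64) = -20
n2.2 (MAX): max(-97, 0, -16, 93) = 93
n2 (MIN): min(-20, 93) = -20
r (MAX): max(-84, -20) = -20

-20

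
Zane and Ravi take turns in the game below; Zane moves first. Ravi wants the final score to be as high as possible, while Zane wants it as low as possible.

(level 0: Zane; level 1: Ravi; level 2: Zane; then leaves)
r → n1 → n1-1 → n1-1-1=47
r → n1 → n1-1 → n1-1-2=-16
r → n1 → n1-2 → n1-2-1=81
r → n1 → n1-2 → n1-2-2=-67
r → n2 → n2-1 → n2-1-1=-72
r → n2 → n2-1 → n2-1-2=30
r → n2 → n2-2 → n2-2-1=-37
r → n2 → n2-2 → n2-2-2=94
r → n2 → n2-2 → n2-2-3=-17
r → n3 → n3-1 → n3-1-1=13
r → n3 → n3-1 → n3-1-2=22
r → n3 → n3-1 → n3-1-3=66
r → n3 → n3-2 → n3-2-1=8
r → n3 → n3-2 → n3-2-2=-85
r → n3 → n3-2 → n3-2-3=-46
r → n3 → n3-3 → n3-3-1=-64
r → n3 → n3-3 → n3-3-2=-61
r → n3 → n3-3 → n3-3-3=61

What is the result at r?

n1-1 (Zane): min(47, -16) = -16
n1-2 (Zane): min(81, -67) = -67
n1 (Ravi): max(-16, -67) = -16
n2-1 (Zane): min(-72, 30) = -72
n2-2 (Zane): min(-37, 94, -17) = -37
n2 (Ravi): max(-72, -37) = -37
n3-1 (Zane): min(13, 22, 66) = 13
n3-2 (Zane): min(8, -85, -46) = -85
n3-3 (Zane): min(-64, -61, 61) = -64
n3 (Ravi): max(13, -85, -64) = 13
r (Zane): min(-16, -37, 13) = -37

-37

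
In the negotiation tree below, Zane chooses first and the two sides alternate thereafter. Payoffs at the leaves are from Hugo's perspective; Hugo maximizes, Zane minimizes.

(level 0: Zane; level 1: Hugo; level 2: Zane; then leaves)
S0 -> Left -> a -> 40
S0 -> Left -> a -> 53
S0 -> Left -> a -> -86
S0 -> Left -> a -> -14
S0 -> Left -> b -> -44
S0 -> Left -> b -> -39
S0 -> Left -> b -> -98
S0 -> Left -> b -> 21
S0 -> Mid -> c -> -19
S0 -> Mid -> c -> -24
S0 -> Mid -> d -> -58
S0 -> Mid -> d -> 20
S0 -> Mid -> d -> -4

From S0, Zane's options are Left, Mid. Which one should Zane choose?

a (Zane): min(40, 53, -86, -14) = -86
b (Zane): min(-44, -39, -98, 21) = -98
Left (Hugo): max(-86, -98) = -86
c (Zane): min(-19, -24) = -24
d (Zane): min(-58, 20, -4) = -58
Mid (Hugo): max(-24, -58) = -24
S0 (Zane): min(-86, -24) = -86
Zane at S0 wants the lowest of {Left=-86, Mid=-24}, so chooses Left.

Left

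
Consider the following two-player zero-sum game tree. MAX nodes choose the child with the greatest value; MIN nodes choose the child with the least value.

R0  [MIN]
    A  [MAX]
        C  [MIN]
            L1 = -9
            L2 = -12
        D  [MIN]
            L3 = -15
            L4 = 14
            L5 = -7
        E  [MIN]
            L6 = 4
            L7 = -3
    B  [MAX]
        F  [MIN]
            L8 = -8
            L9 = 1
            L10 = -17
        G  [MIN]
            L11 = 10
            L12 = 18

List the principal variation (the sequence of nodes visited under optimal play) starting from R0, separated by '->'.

C (MIN): min(-9, -12) = -12
D (MIN): min(-15, 14, -7) = -15
E (MIN): min(4, -3) = -3
A (MAX): max(-12, -15, -3) = -3
F (MIN): min(-8, 1, -17) = -17
G (MIN): min(10, 18) = 10
B (MAX): max(-17, 10) = 10
R0 (MIN): min(-3, 10) = -3
At R0, MIN picks A (lowest: -3).
At A, MAX picks E (highest: -3).
At E, MIN picks L7 (lowest: -3).
Terminal value -3.

R0 -> A -> E -> L7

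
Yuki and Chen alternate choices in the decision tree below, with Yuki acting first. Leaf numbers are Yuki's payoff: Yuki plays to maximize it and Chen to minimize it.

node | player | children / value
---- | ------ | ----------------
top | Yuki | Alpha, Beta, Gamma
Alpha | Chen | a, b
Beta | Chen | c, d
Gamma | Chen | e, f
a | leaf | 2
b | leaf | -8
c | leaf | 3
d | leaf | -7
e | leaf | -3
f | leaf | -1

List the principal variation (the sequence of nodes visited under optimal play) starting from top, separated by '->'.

Alpha (Chen): min(2, -8) = -8
Beta (Chen): min(3, -7) = -7
Gamma (Chen): min(-3, -1) = -3
top (Yuki): max(-8, -7, -3) = -3
At top, Yuki picks Gamma (highest: -3).
At Gamma, Chen picks e (lowest: -3).
Terminal value -3.

top -> Gamma -> e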